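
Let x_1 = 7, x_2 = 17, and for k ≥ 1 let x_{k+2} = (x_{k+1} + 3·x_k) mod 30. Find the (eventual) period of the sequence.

Listing terms: x_1 = 7; x_2 = 17; x_3 = 8; x_4 = 29; x_5 = 23; x_6 = 20; x_7 = 29; x_8 = 29; x_9 = 26; x_{10} = 23; x_{11} = 11; x_{12} = 20; x_{13} = 23; x_{14} = 23; x_{15} = 2; x_{16} = 11; x_{17} = 17; x_{18} = 20; x_{19} = 11; x_{20} = 11; x_{21} = 14; x_{22} = 17; x_{23} = 29; x_{24} = 20; x_{25} = 17; x_{26} = 17; x_{27} = 8.
Since (x_{26}, x_{27}) = (x_2, x_3) = (17, 8) (two consecutive terms determine the rest), the sequence is eventually periodic: after a pre-period of length 1 it cycles with period 24.

24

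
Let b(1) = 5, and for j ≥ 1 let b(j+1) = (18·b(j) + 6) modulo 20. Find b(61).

Listing terms: b(1) = 5, b(2) = 16, b(3) = 14, b(4) = 18, b(5) = 10, b(6) = 6, b(7) = 14.
Since b(7) = b(3) = 14, the sequence is eventually periodic: after a pre-period of length 2 it cycles with period 4.
For j ≥ 3, b(j) depends only on (j - 3) mod 4. (61 - 3) mod 4 = 2, so b(61) = b(5) = 10.

10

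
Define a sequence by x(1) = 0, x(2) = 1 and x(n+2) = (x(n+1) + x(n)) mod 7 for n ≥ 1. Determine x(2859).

x(1) = 0; x(2) = 1; x(3) = 1; x(4) = 2; x(5) = 3; x(6) = 5; x(7) = 1; x(8) = 6; x(9) = 0; x(10) = 6; x(11) = 6; x(12) = 5; x(13) = 4; x(14) = 2; x(15) = 6; x(16) = 1; x(17) = 0; x(18) = 1.
Since (x(17), x(18)) = (x(1), x(2)) = (0, 1) (two consecutive terms determine the rest), the sequence is periodic with period 16.
(2859 - 1) mod 16 = 10, so x(2859) = x(11) = 6.

6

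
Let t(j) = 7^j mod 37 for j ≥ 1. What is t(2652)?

We have t(1) = 7,  t(2) = 12,  t(3) = 10,  t(4) = 33,  t(5) = 9,  t(6) = 26,  t(7) = 34,  t(8) = 16,  t(9) = 1,  t(10) = 7.
Since t(10) = t(1) = 7, the sequence is periodic with period 9.
So t(2652) = t(1 + ((2652-1) mod 9)) = t(6) = 26.

26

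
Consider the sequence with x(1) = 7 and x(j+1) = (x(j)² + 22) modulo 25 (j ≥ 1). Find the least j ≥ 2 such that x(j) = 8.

Listing terms: x(1) = 7,  x(2) = 21,  x(3) = 13,  x(4) = 16,  x(5) = 3,  x(6) = 6,  x(7) = 8,  x(8) = 11,  x(9) = 18,  x(10) = 21.
Since x(10) = x(2) = 21, the sequence is eventually periodic: after a pre-period of length 1 it cycles with period 8.
The value 8 first appears (with j ≥ 2) at x(7).

7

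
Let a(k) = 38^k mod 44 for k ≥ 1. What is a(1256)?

16

Listing terms: a(1) = 38,  a(2) = 36,  a(3) = 4,  a(4) = 20,  a(5) = 12,  a(6) = 16,  a(7) = 36.
Since a(7) = a(2) = 36, the sequence is eventually periodic: after a pre-period of length 1 it cycles with period 5.
For k ≥ 2, a(k) depends only on (k - 2) mod 5. (1256 - 2) mod 5 = 4, so a(1256) = a(6) = 16.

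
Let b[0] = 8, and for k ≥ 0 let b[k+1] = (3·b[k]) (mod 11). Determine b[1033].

Listing terms: b[0] = 8,  b[1] = 2,  b[2] = 6,  b[3] = 7,  b[4] = 10,  b[5] = 8.
Since b[5] = b[0] = 8, the sequence is periodic with period 5.
So b[1033] = b[0 + ((1033-0) mod 5)] = b[3] = 7.

7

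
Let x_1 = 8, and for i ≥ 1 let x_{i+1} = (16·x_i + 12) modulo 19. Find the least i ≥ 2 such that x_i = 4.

6

Computing terms: x_1 = 8,  x_2 = 7,  x_3 = 10,  x_4 = 1,  x_5 = 9,  x_6 = 4,  x_7 = 0,  x_8 = 12,  x_9 = 14,  x_{10} = 8.
Since x_{10} = x_1 = 8, the sequence is periodic with period 9.
The value 4 first appears (with i ≥ 2) at x_6.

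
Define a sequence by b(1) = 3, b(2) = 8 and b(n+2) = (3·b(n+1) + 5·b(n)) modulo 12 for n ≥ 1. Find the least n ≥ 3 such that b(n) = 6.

b(1) = 3,  b(2) = 8,  b(3) = 3,  b(4) = 1,  b(5) = 6,  b(6) = 11,  b(7) = 3,  b(8) = 4,  b(9) = 3,  b(10) = 5,  b(11) = 6,  b(12) = 7,  b(13) = 3,  b(14) = 8.
The sequence repeats with period 12.
The value 6 first appears (with n ≥ 3) at b(5).

5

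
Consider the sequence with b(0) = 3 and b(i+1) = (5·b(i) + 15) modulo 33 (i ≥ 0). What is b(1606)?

30

Listing terms: b(0) = 3,  b(1) = 30,  b(2) = 0,  b(3) = 15,  b(4) = 24,  b(5) = 3.
Since b(5) = b(0) = 3, the sequence is periodic with period 5.
(1606 - 0) mod 5 = 1, so b(1606) = b(1) = 30.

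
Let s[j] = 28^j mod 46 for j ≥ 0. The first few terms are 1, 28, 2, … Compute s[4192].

18

s[0] = 1,  s[1] = 28,  s[2] = 2,  s[3] = 10,  s[4] = 4,  s[5] = 20,  s[6] = 8,  s[7] = 40,  s[8] = 16,  s[9] = 34,  s[10] = 32,  s[11] = 22,  s[12] = 18,  s[13] = 44,  s[14] = 36,  s[15] = 42,  s[16] = 26,  s[17] = 38,  s[18] = 6,  s[19] = 30,  s[20] = 12,  s[21] = 14,  s[22] = 24,  s[23] = 28.
Since s[23] = s[1] = 28, the sequence is eventually periodic: after a pre-period of length 1 it cycles with period 22.
For j ≥ 1, s[j] depends only on (j - 1) mod 22. (4192 - 1) mod 22 = 11, so s[4192] = s[12] = 18.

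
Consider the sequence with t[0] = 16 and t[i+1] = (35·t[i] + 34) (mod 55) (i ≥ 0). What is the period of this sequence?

Computing terms: t[0] = 16,  t[1] = 44,  t[2] = 34,  t[3] = 14,  t[4] = 29,  t[5] = 4,  t[6] = 9,  t[7] = 19,  t[8] = 39,  t[9] = 24,  t[10] = 49,  t[11] = 44.
Since t[11] = t[1] = 44, the sequence is eventually periodic: after a pre-period of length 1 it cycles with period 10.

10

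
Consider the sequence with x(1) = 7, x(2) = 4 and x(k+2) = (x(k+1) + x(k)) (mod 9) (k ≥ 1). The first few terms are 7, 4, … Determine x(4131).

Computing terms: x(1) = 7, x(2) = 4, x(3) = 2, x(4) = 6, x(5) = 8, x(6) = 5, x(7) = 4, x(8) = 0, x(9) = 4, x(10) = 4, x(11) = 8, x(12) = 3, x(13) = 2, x(14) = 5, x(15) = 7, x(16) = 3, x(17) = 1, x(18) = 4, x(19) = 5, x(20) = 0, x(21) = 5, x(22) = 5, x(23) = 1, x(24) = 6, x(25) = 7, x(26) = 4.
The sequence repeats with period 24.
So x(4131) = x(1 + ((4131-1) mod 24)) = x(3) = 2.

2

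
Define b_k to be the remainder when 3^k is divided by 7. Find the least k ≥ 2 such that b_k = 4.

4

We have b_1 = 3,  b_2 = 2,  b_3 = 6,  b_4 = 4,  b_5 = 5,  b_6 = 1,  b_7 = 3.
Since b_7 = b_1 = 3, the sequence is periodic with period 6.
The value 4 first appears (with k ≥ 2) at b_4.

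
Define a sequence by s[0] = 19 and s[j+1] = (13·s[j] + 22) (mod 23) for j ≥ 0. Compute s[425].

We have s[0] = 19; s[1] = 16; s[2] = 0; s[3] = 22; s[4] = 9; s[5] = 1; s[6] = 12; s[7] = 17; s[8] = 13; s[9] = 7; s[10] = 21; s[11] = 19.
Since s[11] = s[0] = 19, the sequence is periodic with period 11.
So s[425] = s[0 + ((425-0) mod 11)] = s[7] = 17.

17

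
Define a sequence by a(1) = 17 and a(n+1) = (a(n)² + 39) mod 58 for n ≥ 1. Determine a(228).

Computing terms: a(1) = 17, a(2) = 38, a(3) = 33, a(4) = 26, a(5) = 19, a(6) = 52, a(7) = 17.
Since a(7) = a(1) = 17, the sequence is periodic with period 6.
(228 - 1) mod 6 = 5, so a(228) = a(6) = 52.

52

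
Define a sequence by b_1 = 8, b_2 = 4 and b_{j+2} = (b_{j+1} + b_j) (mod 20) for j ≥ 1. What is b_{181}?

8

We have b_1 = 8,  b_2 = 4,  b_3 = 12,  b_4 = 16,  b_5 = 8,  b_6 = 4.
The sequence repeats with period 4.
(181 - 1) mod 4 = 0, so b_{181} = b_1 = 8.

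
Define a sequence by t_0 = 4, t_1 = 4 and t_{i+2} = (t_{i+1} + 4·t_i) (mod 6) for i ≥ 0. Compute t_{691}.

Computing terms: t_0 = 4,  t_1 = 4,  t_2 = 2,  t_3 = 0,  t_4 = 2,  t_5 = 2,  t_6 = 4,  t_7 = 0,  t_8 = 4,  t_9 = 4.
The sequence repeats with period 8.
(691 - 0) mod 8 = 3, so t_{691} = t_3 = 0.

0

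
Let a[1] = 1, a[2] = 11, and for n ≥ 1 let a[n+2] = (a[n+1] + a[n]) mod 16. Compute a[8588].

Listing terms: a[1] = 1; a[2] = 11; a[3] = 12; a[4] = 7; a[5] = 3; a[6] = 10; a[7] = 13; a[8] = 7; a[9] = 4; a[10] = 11; a[11] = 15; a[12] = 10; a[13] = 9; a[14] = 3; a[15] = 12; a[16] = 15; a[17] = 11; a[18] = 10; a[19] = 5; a[20] = 15; a[21] = 4; a[22] = 3; a[23] = 7; a[24] = 10; a[25] = 1; a[26] = 11.
Since (a[25], a[26]) = (a[1], a[2]) = (1, 11) (two consecutive terms determine the rest), the sequence is periodic with period 24.
(8588 - 1) mod 24 = 19, so a[8588] = a[20] = 15.

15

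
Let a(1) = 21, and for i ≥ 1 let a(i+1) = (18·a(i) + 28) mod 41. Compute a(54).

15

a(1) = 21; a(2) = 37; a(3) = 38; a(4) = 15; a(5) = 11; a(6) = 21.
Since a(6) = a(1) = 21, the sequence is periodic with period 5.
(54 - 1) mod 5 = 3, so a(54) = a(4) = 15.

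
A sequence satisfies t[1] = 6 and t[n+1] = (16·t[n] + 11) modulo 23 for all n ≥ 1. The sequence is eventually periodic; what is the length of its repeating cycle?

t[1] = 6; t[2] = 15; t[3] = 21; t[4] = 2; t[5] = 20; t[6] = 9; t[7] = 17; t[8] = 7; t[9] = 8; t[10] = 1; t[11] = 4; t[12] = 6.
Since t[12] = t[1] = 6, the sequence is periodic with period 11.

11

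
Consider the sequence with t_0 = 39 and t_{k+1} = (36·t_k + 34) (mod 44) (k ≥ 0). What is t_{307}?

t_0 = 39; t_1 = 30; t_2 = 14; t_3 = 10; t_4 = 42; t_5 = 6; t_6 = 30.
Since t_6 = t_1 = 30, the sequence is eventually periodic: after a pre-period of length 1 it cycles with period 5.
For k ≥ 1, t_k depends only on (k - 1) mod 5. (307 - 1) mod 5 = 1, so t_{307} = t_2 = 14.

14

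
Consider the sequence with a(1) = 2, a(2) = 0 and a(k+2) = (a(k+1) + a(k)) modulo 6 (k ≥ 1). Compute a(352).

4

We have a(1) = 2; a(2) = 0; a(3) = 2; a(4) = 2; a(5) = 4; a(6) = 0; a(7) = 4; a(8) = 4; a(9) = 2; a(10) = 0.
The sequence repeats with period 8.
(352 - 1) mod 8 = 7, so a(352) = a(8) = 4.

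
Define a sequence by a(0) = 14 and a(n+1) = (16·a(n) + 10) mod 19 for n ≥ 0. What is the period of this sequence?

9

We have a(0) = 14; a(1) = 6; a(2) = 11; a(3) = 15; a(4) = 3; a(5) = 1; a(6) = 7; a(7) = 8; a(8) = 5; a(9) = 14.
Since a(9) = a(0) = 14, the sequence is periodic with period 9.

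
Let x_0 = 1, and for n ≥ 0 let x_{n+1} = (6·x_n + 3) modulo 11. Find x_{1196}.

Listing terms: x_0 = 1,  x_1 = 9,  x_2 = 2,  x_3 = 4,  x_4 = 5,  x_5 = 0,  x_6 = 3,  x_7 = 10,  x_8 = 8,  x_9 = 7,  x_{10} = 1.
The sequence repeats with period 10.
So x_{1196} = x_{0 + ((1196-0) mod 10)} = x_6 = 3.

3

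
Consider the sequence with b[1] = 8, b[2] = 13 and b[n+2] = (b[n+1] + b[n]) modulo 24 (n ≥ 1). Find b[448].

2

We have b[1] = 8,  b[2] = 13,  b[3] = 21,  b[4] = 10,  b[5] = 7,  b[6] = 17,  b[7] = 0,  b[8] = 17,  b[9] = 17,  b[10] = 10,  b[11] = 3,  b[12] = 13,  b[13] = 16,  b[14] = 5,  b[15] = 21,  b[16] = 2,  b[17] = 23,  b[18] = 1,  b[19] = 0,  b[20] = 1,  b[21] = 1,  b[22] = 2,  b[23] = 3,  b[24] = 5,  b[25] = 8,  b[26] = 13.
Since (b[25], b[26]) = (b[1], b[2]) = (8, 13) (two consecutive terms determine the rest), the sequence is periodic with period 24.
So b[448] = b[1 + ((448-1) mod 24)] = b[16] = 2.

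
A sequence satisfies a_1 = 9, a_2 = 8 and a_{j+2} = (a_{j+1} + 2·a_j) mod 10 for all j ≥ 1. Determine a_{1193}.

4

Listing terms: a_1 = 9,  a_2 = 8,  a_3 = 6,  a_4 = 2,  a_5 = 4,  a_6 = 8,  a_7 = 6.
Since (a_6, a_7) = (a_2, a_3) = (8, 6) (two consecutive terms determine the rest), the sequence is eventually periodic: after a pre-period of length 1 it cycles with period 4.
For j ≥ 2, a_j depends only on (j - 2) mod 4. (1193 - 2) mod 4 = 3, so a_{1193} = a_5 = 4.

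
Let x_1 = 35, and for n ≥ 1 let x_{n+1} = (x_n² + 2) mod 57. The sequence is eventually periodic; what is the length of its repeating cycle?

We have x_1 = 35, x_2 = 30, x_3 = 47, x_4 = 45, x_5 = 32, x_6 = 0, x_7 = 2, x_8 = 6, x_9 = 38, x_{10} = 21, x_{11} = 44, x_{12} = 0.
Since x_{12} = x_6 = 0, the sequence is eventually periodic: after a pre-period of length 5 it cycles with period 6.

6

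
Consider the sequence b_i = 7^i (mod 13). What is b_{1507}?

b_0 = 1, b_1 = 7, b_2 = 10, b_3 = 5, b_4 = 9, b_5 = 11, b_6 = 12, b_7 = 6, b_8 = 3, b_9 = 8, b_{10} = 4, b_{11} = 2, b_{12} = 1.
The sequence repeats with period 12.
(1507 - 0) mod 12 = 7, so b_{1507} = b_7 = 6.

6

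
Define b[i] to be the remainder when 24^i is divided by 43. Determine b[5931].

We have b[1] = 24; b[2] = 17; b[3] = 21; b[4] = 31; b[5] = 13; b[6] = 11; b[7] = 6; b[8] = 15; b[9] = 16; b[10] = 40; b[11] = 14; b[12] = 35; b[13] = 23; b[14] = 36; b[15] = 4; b[16] = 10; b[17] = 25; b[18] = 41; b[19] = 38; b[20] = 9; b[21] = 1; b[22] = 24.
The sequence repeats with period 21.
(5931 - 1) mod 21 = 8, so b[5931] = b[9] = 16.

16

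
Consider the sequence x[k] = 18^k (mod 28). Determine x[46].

4

We have x[0] = 1; x[1] = 18; x[2] = 16; x[3] = 8; x[4] = 4; x[5] = 16.
Since x[5] = x[2] = 16, the sequence is eventually periodic: after a pre-period of length 2 it cycles with period 3.
For k ≥ 2, x[k] depends only on (k - 2) mod 3. (46 - 2) mod 3 = 2, so x[46] = x[4] = 4.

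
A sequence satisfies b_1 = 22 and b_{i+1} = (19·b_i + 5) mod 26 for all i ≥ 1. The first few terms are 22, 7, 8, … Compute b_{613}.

Listing terms: b_1 = 22; b_2 = 7; b_3 = 8; b_4 = 1; b_5 = 24; b_6 = 19; b_7 = 2; b_8 = 17; b_9 = 16; b_{10} = 23; b_{11} = 0; b_{12} = 5; b_{13} = 22.
The sequence repeats with period 12.
So b_{613} = b_{1 + ((613-1) mod 12)} = b_1 = 22.

22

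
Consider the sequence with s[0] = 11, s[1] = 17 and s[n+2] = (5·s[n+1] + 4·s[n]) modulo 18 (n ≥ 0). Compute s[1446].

3

Listing terms: s[0] = 11,  s[1] = 17,  s[2] = 3,  s[3] = 11,  s[4] = 13,  s[5] = 1,  s[6] = 3,  s[7] = 1,  s[8] = 17,  s[9] = 17,  s[10] = 9,  s[11] = 5,  s[12] = 7,  s[13] = 1,  s[14] = 15,  s[15] = 7,  s[16] = 5,  s[17] = 17,  s[18] = 15,  s[19] = 17,  s[20] = 1,  s[21] = 1,  s[22] = 9,  s[23] = 13,  s[24] = 11,  s[25] = 17.
Since (s[24], s[25]) = (s[0], s[1]) = (11, 17) (two consecutive terms determine the rest), the sequence is periodic with period 24.
(1446 - 0) mod 24 = 6, so s[1446] = s[6] = 3.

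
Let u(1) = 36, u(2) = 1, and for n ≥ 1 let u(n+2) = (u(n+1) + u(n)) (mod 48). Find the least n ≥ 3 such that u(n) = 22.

10

We have u(1) = 36,  u(2) = 1,  u(3) = 37,  u(4) = 38,  u(5) = 27,  u(6) = 17,  u(7) = 44,  u(8) = 13,  u(9) = 9,  u(10) = 22,  u(11) = 31,  u(12) = 5,  u(13) = 36,  u(14) = 41,  u(15) = 29,  u(16) = 22,  u(17) = 3,  u(18) = 25,  u(19) = 28,  u(20) = 5,  u(21) = 33,  u(22) = 38,  u(23) = 23,  u(24) = 13,  u(25) = 36,  u(26) = 1.
Since (u(25), u(26)) = (u(1), u(2)) = (36, 1) (two consecutive terms determine the rest), the sequence is periodic with period 24.
The value 22 first appears (with n ≥ 3) at u(10).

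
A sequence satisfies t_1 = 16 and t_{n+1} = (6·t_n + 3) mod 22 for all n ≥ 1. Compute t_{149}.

Listing terms: t_1 = 16, t_2 = 11, t_3 = 3, t_4 = 21, t_5 = 19, t_6 = 7, t_7 = 1, t_8 = 9, t_9 = 13, t_{10} = 15, t_{11} = 5, t_{12} = 11.
Since t_{12} = t_2 = 11, the sequence is eventually periodic: after a pre-period of length 1 it cycles with period 10.
For n ≥ 2, t_n depends only on (n - 2) mod 10. (149 - 2) mod 10 = 7, so t_{149} = t_9 = 13.

13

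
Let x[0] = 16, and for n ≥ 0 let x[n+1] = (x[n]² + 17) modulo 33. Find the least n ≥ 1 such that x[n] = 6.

5

We have x[0] = 16, x[1] = 9, x[2] = 32, x[3] = 18, x[4] = 11, x[5] = 6, x[6] = 20, x[7] = 21, x[8] = 29, x[9] = 0, x[10] = 17, x[11] = 9.
Since x[11] = x[1] = 9, the sequence is eventually periodic: after a pre-period of length 1 it cycles with period 10.
The value 6 first appears (with n ≥ 1) at x[5].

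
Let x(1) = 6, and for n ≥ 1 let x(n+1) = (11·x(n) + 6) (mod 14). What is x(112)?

6

Listing terms: x(1) = 6, x(2) = 2, x(3) = 0, x(4) = 6.
Since x(4) = x(1) = 6, the sequence is periodic with period 3.
So x(112) = x(1 + ((112-1) mod 3)) = x(1) = 6.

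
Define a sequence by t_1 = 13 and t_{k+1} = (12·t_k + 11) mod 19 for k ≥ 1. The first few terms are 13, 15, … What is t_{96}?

Listing terms: t_1 = 13; t_2 = 15; t_3 = 1; t_4 = 4; t_5 = 2; t_6 = 16; t_7 = 13.
Since t_7 = t_1 = 13, the sequence is periodic with period 6.
So t_{96} = t_{1 + ((96-1) mod 6)} = t_6 = 16.

16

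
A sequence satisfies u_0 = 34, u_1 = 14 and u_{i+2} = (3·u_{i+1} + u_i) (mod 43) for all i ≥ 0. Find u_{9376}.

We have u_0 = 34; u_1 = 14; u_2 = 33; u_3 = 27; u_4 = 28; u_5 = 25; u_6 = 17; u_7 = 33; u_8 = 30; u_9 = 37; u_{10} = 12; u_{11} = 30; u_{12} = 16; u_{13} = 35; u_{14} = 35; u_{15} = 11; u_{16} = 25; u_{17} = 0; u_{18} = 25; u_{19} = 32; u_{20} = 35; u_{21} = 8; u_{22} = 16; u_{23} = 13; u_{24} = 12; u_{25} = 6; u_{26} = 30; u_{27} = 10; u_{28} = 17; u_{29} = 18; u_{30} = 28; u_{31} = 16; u_{32} = 33; u_{33} = 29; u_{34} = 34; u_{35} = 2; u_{36} = 40; u_{37} = 36; u_{38} = 19; u_{39} = 7; u_{40} = 40; u_{41} = 41; u_{42} = 34; u_{43} = 14.
Since (u_{42}, u_{43}) = (u_0, u_1) = (34, 14) (two consecutive terms determine the rest), the sequence is periodic with period 42.
So u_{9376} = u_{0 + ((9376-0) mod 42)} = u_{10} = 12.

12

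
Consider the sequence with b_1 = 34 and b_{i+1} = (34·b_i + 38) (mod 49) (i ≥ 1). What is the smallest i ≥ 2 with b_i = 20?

Computing terms: b_1 = 34, b_2 = 18, b_3 = 13, b_4 = 39, b_5 = 41, b_6 = 11, b_7 = 20, b_8 = 32, b_9 = 48, b_{10} = 4, b_{11} = 27, b_{12} = 25, b_{13} = 6, b_{14} = 46, b_{15} = 34.
Since b_{15} = b_1 = 34, the sequence is periodic with period 14.
The value 20 first appears (with i ≥ 2) at b_7.

7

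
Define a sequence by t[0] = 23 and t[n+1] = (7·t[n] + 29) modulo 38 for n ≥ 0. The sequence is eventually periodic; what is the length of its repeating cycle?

Computing terms: t[0] = 23; t[1] = 0; t[2] = 29; t[3] = 4; t[4] = 19; t[5] = 10; t[6] = 23.
The sequence repeats with period 6.

6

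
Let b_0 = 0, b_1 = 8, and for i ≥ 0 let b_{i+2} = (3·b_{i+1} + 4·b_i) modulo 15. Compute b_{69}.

2

b_0 = 0, b_1 = 8, b_2 = 9, b_3 = 14, b_4 = 3, b_5 = 5, b_6 = 12, b_7 = 11, b_8 = 6, b_9 = 2, b_{10} = 0, b_{11} = 8.
The sequence repeats with period 10.
(69 - 0) mod 10 = 9, so b_{69} = b_9 = 2.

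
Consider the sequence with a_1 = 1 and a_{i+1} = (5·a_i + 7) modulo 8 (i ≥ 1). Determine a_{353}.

a_1 = 1,  a_2 = 4,  a_3 = 3,  a_4 = 6,  a_5 = 5,  a_6 = 0,  a_7 = 7,  a_8 = 2,  a_9 = 1.
The sequence repeats with period 8.
(353 - 1) mod 8 = 0, so a_{353} = a_1 = 1.

1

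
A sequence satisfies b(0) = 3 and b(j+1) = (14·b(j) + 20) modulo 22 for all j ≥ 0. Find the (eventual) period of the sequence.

Computing terms: b(0) = 3, b(1) = 18, b(2) = 8, b(3) = 0, b(4) = 20, b(5) = 14, b(6) = 18.
Since b(6) = b(1) = 18, the sequence is eventually periodic: after a pre-period of length 1 it cycles with period 5.

5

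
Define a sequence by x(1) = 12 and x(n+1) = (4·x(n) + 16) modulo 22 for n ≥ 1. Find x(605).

10

Computing terms: x(1) = 12,  x(2) = 20,  x(3) = 8,  x(4) = 4,  x(5) = 10,  x(6) = 12.
Since x(6) = x(1) = 12, the sequence is periodic with period 5.
(605 - 1) mod 5 = 4, so x(605) = x(5) = 10.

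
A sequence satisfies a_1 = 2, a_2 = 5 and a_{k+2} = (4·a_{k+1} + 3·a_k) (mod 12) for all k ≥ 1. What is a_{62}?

5

We have a_1 = 2,  a_2 = 5,  a_3 = 2,  a_4 = 11,  a_5 = 2,  a_6 = 5.
The sequence repeats with period 4.
(62 - 1) mod 4 = 1, so a_{62} = a_2 = 5.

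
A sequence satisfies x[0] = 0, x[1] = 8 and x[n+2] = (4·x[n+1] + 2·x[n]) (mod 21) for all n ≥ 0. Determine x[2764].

4

Computing terms: x[0] = 0; x[1] = 8; x[2] = 11; x[3] = 18; x[4] = 10; x[5] = 13; x[6] = 9; x[7] = 20; x[8] = 14; x[9] = 12; x[10] = 13; x[11] = 13; x[12] = 15; x[13] = 2; x[14] = 17; x[15] = 9; x[16] = 7; x[17] = 4; x[18] = 9; x[19] = 2; x[20] = 5; x[21] = 3; x[22] = 1; x[23] = 10; x[24] = 0; x[25] = 20; x[26] = 17; x[27] = 3; x[28] = 4; x[29] = 1; x[30] = 12; x[31] = 8; x[32] = 14; x[33] = 9; x[34] = 1; x[35] = 1; x[36] = 6; x[37] = 5; x[38] = 11; x[39] = 12; x[40] = 7; x[41] = 10; x[42] = 12; x[43] = 5; x[44] = 2; x[45] = 18; x[46] = 13; x[47] = 4; x[48] = 0; x[49] = 8.
Since (x[48], x[49]) = (x[0], x[1]) = (0, 8) (two consecutive terms determine the rest), the sequence is periodic with period 48.
(2764 - 0) mod 48 = 28, so x[2764] = x[28] = 4.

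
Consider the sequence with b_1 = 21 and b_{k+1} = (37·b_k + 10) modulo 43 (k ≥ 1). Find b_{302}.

Computing terms: b_1 = 21; b_2 = 13; b_3 = 18; b_4 = 31; b_5 = 39; b_6 = 34; b_7 = 21.
Since b_7 = b_1 = 21, the sequence is periodic with period 6.
(302 - 1) mod 6 = 1, so b_{302} = b_2 = 13.

13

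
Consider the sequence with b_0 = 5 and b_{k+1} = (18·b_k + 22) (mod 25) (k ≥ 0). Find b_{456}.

Listing terms: b_0 = 5; b_1 = 12; b_2 = 13; b_3 = 6; b_4 = 5.
The sequence repeats with period 4.
So b_{456} = b_{0 + ((456-0) mod 4)} = b_0 = 5.

5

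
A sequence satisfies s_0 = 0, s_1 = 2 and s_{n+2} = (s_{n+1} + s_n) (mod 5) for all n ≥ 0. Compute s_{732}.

3

s_0 = 0,  s_1 = 2,  s_2 = 2,  s_3 = 4,  s_4 = 1,  s_5 = 0,  s_6 = 1,  s_7 = 1,  s_8 = 2,  s_9 = 3,  s_{10} = 0,  s_{11} = 3,  s_{12} = 3,  s_{13} = 1,  s_{14} = 4,  s_{15} = 0,  s_{16} = 4,  s_{17} = 4,  s_{18} = 3,  s_{19} = 2,  s_{20} = 0,  s_{21} = 2.
The sequence repeats with period 20.
(732 - 0) mod 20 = 12, so s_{732} = s_{12} = 3.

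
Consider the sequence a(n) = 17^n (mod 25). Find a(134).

4

a(0) = 1; a(1) = 17; a(2) = 14; a(3) = 13; a(4) = 21; a(5) = 7; a(6) = 19; a(7) = 23; a(8) = 16; a(9) = 22; a(10) = 24; a(11) = 8; a(12) = 11; a(13) = 12; a(14) = 4; a(15) = 18; a(16) = 6; a(17) = 2; a(18) = 9; a(19) = 3; a(20) = 1.
Since a(20) = a(0) = 1, the sequence is periodic with period 20.
So a(134) = a(0 + ((134-0) mod 20)) = a(14) = 4.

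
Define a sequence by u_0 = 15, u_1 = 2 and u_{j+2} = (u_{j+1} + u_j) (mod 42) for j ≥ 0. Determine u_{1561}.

26

Computing terms: u_0 = 15; u_1 = 2; u_2 = 17; u_3 = 19; u_4 = 36; u_5 = 13; u_6 = 7; u_7 = 20; u_8 = 27; u_9 = 5; u_{10} = 32; u_{11} = 37; u_{12} = 27; u_{13} = 22; u_{14} = 7; u_{15} = 29; u_{16} = 36; u_{17} = 23; u_{18} = 17; u_{19} = 40; u_{20} = 15; u_{21} = 13; u_{22} = 28; u_{23} = 41; u_{24} = 27; u_{25} = 26; u_{26} = 11; u_{27} = 37; u_{28} = 6; u_{29} = 1; u_{30} = 7; u_{31} = 8; u_{32} = 15; u_{33} = 23; u_{34} = 38; u_{35} = 19; u_{36} = 15; u_{37} = 34; u_{38} = 7; u_{39} = 41; u_{40} = 6; u_{41} = 5; u_{42} = 11; u_{43} = 16; u_{44} = 27; u_{45} = 1; u_{46} = 28; u_{47} = 29; u_{48} = 15; u_{49} = 2.
Since (u_{48}, u_{49}) = (u_0, u_1) = (15, 2) (two consecutive terms determine the rest), the sequence is periodic with period 48.
So u_{1561} = u_{0 + ((1561-0) mod 48)} = u_{25} = 26.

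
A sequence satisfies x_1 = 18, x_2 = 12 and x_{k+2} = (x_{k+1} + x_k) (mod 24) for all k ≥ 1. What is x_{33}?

6

Listing terms: x_1 = 18; x_2 = 12; x_3 = 6; x_4 = 18; x_5 = 0; x_6 = 18; x_7 = 18; x_8 = 12.
The sequence repeats with period 6.
(33 - 1) mod 6 = 2, so x_{33} = x_3 = 6.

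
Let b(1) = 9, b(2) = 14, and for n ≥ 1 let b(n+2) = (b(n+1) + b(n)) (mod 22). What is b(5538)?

We have b(1) = 9,  b(2) = 14,  b(3) = 1,  b(4) = 15,  b(5) = 16,  b(6) = 9,  b(7) = 3,  b(8) = 12,  b(9) = 15,  b(10) = 5,  b(11) = 20,  b(12) = 3,  b(13) = 1,  b(14) = 4,  b(15) = 5,  b(16) = 9,  b(17) = 14.
The sequence repeats with period 15.
So b(5538) = b(1 + ((5538-1) mod 15)) = b(3) = 1.

1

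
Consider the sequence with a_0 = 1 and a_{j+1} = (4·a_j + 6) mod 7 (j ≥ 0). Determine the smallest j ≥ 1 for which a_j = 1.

3

Listing terms: a_0 = 1,  a_1 = 3,  a_2 = 4,  a_3 = 1.
The sequence repeats with period 3.
The value 1 next appears (with j ≥ 1) at a_3.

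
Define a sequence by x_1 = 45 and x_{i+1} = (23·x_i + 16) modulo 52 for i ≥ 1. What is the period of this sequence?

Computing terms: x_1 = 45, x_2 = 11, x_3 = 9, x_4 = 15, x_5 = 49, x_6 = 51, x_7 = 45.
Since x_7 = x_1 = 45, the sequence is periodic with period 6.

6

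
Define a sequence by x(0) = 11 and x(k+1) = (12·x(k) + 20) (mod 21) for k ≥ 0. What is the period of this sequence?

We have x(0) = 11, x(1) = 5, x(2) = 17, x(3) = 14, x(4) = 20, x(5) = 8, x(6) = 11.
Since x(6) = x(0) = 11, the sequence is periodic with period 6.

6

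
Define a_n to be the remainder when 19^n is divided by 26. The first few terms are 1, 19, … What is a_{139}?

7

Listing terms: a_0 = 1, a_1 = 19, a_2 = 23, a_3 = 21, a_4 = 9, a_5 = 15, a_6 = 25, a_7 = 7, a_8 = 3, a_9 = 5, a_{10} = 17, a_{11} = 11, a_{12} = 1.
The sequence repeats with period 12.
(139 - 0) mod 12 = 7, so a_{139} = a_7 = 7.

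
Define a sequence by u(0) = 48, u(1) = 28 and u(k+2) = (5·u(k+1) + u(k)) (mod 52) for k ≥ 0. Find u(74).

32

u(0) = 48; u(1) = 28; u(2) = 32; u(3) = 32; u(4) = 36; u(5) = 4; u(6) = 4; u(7) = 24; u(8) = 20; u(9) = 20; u(10) = 16; u(11) = 48; u(12) = 48; u(13) = 28.
Since (u(12), u(13)) = (u(0), u(1)) = (48, 28) (two consecutive terms determine the rest), the sequence is periodic with period 12.
So u(74) = u(0 + ((74-0) mod 12)) = u(2) = 32.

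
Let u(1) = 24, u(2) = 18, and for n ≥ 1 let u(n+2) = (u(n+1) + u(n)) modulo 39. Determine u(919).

12

Computing terms: u(1) = 24; u(2) = 18; u(3) = 3; u(4) = 21; u(5) = 24; u(6) = 6; u(7) = 30; u(8) = 36; u(9) = 27; u(10) = 24; u(11) = 12; u(12) = 36; u(13) = 9; u(14) = 6; u(15) = 15; u(16) = 21; u(17) = 36; u(18) = 18; u(19) = 15; u(20) = 33; u(21) = 9; u(22) = 3; u(23) = 12; u(24) = 15; u(25) = 27; u(26) = 3; u(27) = 30; u(28) = 33; u(29) = 24; u(30) = 18.
Since (u(29), u(30)) = (u(1), u(2)) = (24, 18) (two consecutive terms determine the rest), the sequence is periodic with period 28.
(919 - 1) mod 28 = 22, so u(919) = u(23) = 12.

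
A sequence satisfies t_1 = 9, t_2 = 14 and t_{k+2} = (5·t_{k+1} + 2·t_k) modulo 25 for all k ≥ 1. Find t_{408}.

We have t_1 = 9, t_2 = 14, t_3 = 13, t_4 = 18, t_5 = 16, t_6 = 16, t_7 = 12, t_8 = 17, t_9 = 9, t_{10} = 4, t_{11} = 13, t_{12} = 23, t_{13} = 16, t_{14} = 1, t_{15} = 12, t_{16} = 12, t_{17} = 9, t_{18} = 19, t_{19} = 13, t_{20} = 3, t_{21} = 16, t_{22} = 11, t_{23} = 12, t_{24} = 7, t_{25} = 9, t_{26} = 9, t_{27} = 13, t_{28} = 8, t_{29} = 16, t_{30} = 21, t_{31} = 12, t_{32} = 2, t_{33} = 9, t_{34} = 24, t_{35} = 13, t_{36} = 13, t_{37} = 16, t_{38} = 6, t_{39} = 12, t_{40} = 22, t_{41} = 9, t_{42} = 14.
The sequence repeats with period 40.
So t_{408} = t_{1 + ((408-1) mod 40)} = t_8 = 17.

17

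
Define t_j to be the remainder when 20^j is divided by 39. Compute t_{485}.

11

We have t_1 = 20,  t_2 = 10,  t_3 = 5,  t_4 = 22,  t_5 = 11,  t_6 = 25,  t_7 = 32,  t_8 = 16,  t_9 = 8,  t_{10} = 4,  t_{11} = 2,  t_{12} = 1,  t_{13} = 20.
Since t_{13} = t_1 = 20, the sequence is periodic with period 12.
So t_{485} = t_{1 + ((485-1) mod 12)} = t_5 = 11.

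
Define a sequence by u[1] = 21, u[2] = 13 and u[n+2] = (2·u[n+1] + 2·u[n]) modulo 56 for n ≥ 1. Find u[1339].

8

u[1] = 21; u[2] = 13; u[3] = 12; u[4] = 50; u[5] = 12; u[6] = 12; u[7] = 48; u[8] = 8; u[9] = 0; u[10] = 16; u[11] = 32; u[12] = 40; u[13] = 32; u[14] = 32; u[15] = 16; u[16] = 40; u[17] = 0; u[18] = 24; u[19] = 48; u[20] = 32; u[21] = 48; u[22] = 48; u[23] = 24; u[24] = 32; u[25] = 0; u[26] = 8; u[27] = 16; u[28] = 48; u[29] = 16; u[30] = 16; u[31] = 8; u[32] = 48; u[33] = 0; u[34] = 40; u[35] = 24; u[36] = 16; u[37] = 24; u[38] = 24; u[39] = 40; u[40] = 16; u[41] = 0; u[42] = 32; u[43] = 8; u[44] = 24; u[45] = 8; u[46] = 8; u[47] = 32; u[48] = 24; u[49] = 0; u[50] = 48; u[51] = 40; u[52] = 8; u[53] = 40; u[54] = 40; u[55] = 48; u[56] = 8.
Since (u[55], u[56]) = (u[7], u[8]) = (48, 8) (two consecutive terms determine the rest), the sequence is eventually periodic: after a pre-period of length 6 it cycles with period 48.
For n ≥ 7, u[n] depends only on (n - 7) mod 48. (1339 - 7) mod 48 = 36, so u[1339] = u[43] = 8.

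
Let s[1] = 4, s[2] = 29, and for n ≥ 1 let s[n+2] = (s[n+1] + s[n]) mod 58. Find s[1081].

4

Listing terms: s[1] = 4; s[2] = 29; s[3] = 33; s[4] = 4; s[5] = 37; s[6] = 41; s[7] = 20; s[8] = 3; s[9] = 23; s[10] = 26; s[11] = 49; s[12] = 17; s[13] = 8; s[14] = 25; s[15] = 33; s[16] = 0; s[17] = 33; s[18] = 33; s[19] = 8; s[20] = 41; s[21] = 49; s[22] = 32; s[23] = 23; s[24] = 55; s[25] = 20; s[26] = 17; s[27] = 37; s[28] = 54; s[29] = 33; s[30] = 29; s[31] = 4; s[32] = 33; s[33] = 37; s[34] = 12; s[35] = 49; s[36] = 3; s[37] = 52; s[38] = 55; s[39] = 49; s[40] = 46; s[41] = 37; s[42] = 25; s[43] = 4; s[44] = 29.
The sequence repeats with period 42.
So s[1081] = s[1 + ((1081-1) mod 42)] = s[31] = 4.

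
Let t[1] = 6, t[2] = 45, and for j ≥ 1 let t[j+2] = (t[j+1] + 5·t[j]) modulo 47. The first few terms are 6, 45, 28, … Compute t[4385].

31

t[1] = 6,  t[2] = 45,  t[3] = 28,  t[4] = 18,  t[5] = 17,  t[6] = 13,  t[7] = 4,  t[8] = 22,  t[9] = 42,  t[10] = 11,  t[11] = 33,  t[12] = 41,  t[13] = 18,  t[14] = 35,  t[15] = 31,  t[16] = 18,  t[17] = 32,  t[18] = 28,  t[19] = 0,  t[20] = 46,  t[21] = 46,  t[22] = 41,  t[23] = 36,  t[24] = 6,  t[25] = 45.
Since (t[24], t[25]) = (t[1], t[2]) = (6, 45) (two consecutive terms determine the rest), the sequence is periodic with period 23.
(4385 - 1) mod 23 = 14, so t[4385] = t[15] = 31.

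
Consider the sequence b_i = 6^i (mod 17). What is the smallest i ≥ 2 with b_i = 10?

Listing terms: b_1 = 6,  b_2 = 2,  b_3 = 12,  b_4 = 4,  b_5 = 7,  b_6 = 8,  b_7 = 14,  b_8 = 16,  b_9 = 11,  b_{10} = 15,  b_{11} = 5,  b_{12} = 13,  b_{13} = 10,  b_{14} = 9,  b_{15} = 3,  b_{16} = 1,  b_{17} = 6.
The sequence repeats with period 16.
The value 10 first appears (with i ≥ 2) at b_{13}.

13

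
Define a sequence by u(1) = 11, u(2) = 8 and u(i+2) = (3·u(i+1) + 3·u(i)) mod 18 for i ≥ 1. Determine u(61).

u(1) = 11, u(2) = 8, u(3) = 3, u(4) = 15, u(5) = 0, u(6) = 9, u(7) = 9, u(8) = 0, u(9) = 9.
Since (u(8), u(9)) = (u(5), u(6)) = (0, 9) (two consecutive terms determine the rest), the sequence is eventually periodic: after a pre-period of length 4 it cycles with period 3.
For i ≥ 5, u(i) depends only on (i - 5) mod 3. (61 - 5) mod 3 = 2, so u(61) = u(7) = 9.

9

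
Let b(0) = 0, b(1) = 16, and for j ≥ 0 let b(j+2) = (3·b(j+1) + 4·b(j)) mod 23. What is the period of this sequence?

22

We have b(0) = 0; b(1) = 16; b(2) = 2; b(3) = 1; b(4) = 11; b(5) = 14; b(6) = 17; b(7) = 15; b(8) = 21; b(9) = 8; b(10) = 16; b(11) = 11; b(12) = 5; b(13) = 13; b(14) = 13; b(15) = 22; b(16) = 3; b(17) = 5; b(18) = 4; b(19) = 9; b(20) = 20; b(21) = 4; b(22) = 0; b(23) = 16.
The sequence repeats with period 22.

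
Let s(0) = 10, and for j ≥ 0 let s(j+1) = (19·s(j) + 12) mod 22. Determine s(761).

4

We have s(0) = 10; s(1) = 4; s(2) = 0; s(3) = 12; s(4) = 20; s(5) = 18; s(6) = 2; s(7) = 6; s(8) = 16; s(9) = 8; s(10) = 10.
The sequence repeats with period 10.
So s(761) = s(0 + ((761-0) mod 10)) = s(1) = 4.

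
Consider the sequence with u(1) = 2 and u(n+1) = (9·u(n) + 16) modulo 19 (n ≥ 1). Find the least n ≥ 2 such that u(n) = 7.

4

Computing terms: u(1) = 2; u(2) = 15; u(3) = 18; u(4) = 7; u(5) = 3; u(6) = 5; u(7) = 4; u(8) = 14; u(9) = 9; u(10) = 2.
Since u(10) = u(1) = 2, the sequence is periodic with period 9.
The value 7 first appears (with n ≥ 2) at u(4).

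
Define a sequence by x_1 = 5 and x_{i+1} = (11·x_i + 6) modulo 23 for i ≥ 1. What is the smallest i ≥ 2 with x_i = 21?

x_1 = 5; x_2 = 15; x_3 = 10; x_4 = 1; x_5 = 17; x_6 = 9; x_7 = 13; x_8 = 11; x_9 = 12; x_{10} = 0; x_{11} = 6; x_{12} = 3; x_{13} = 16; x_{14} = 21; x_{15} = 7; x_{16} = 14; x_{17} = 22; x_{18} = 18; x_{19} = 20; x_{20} = 19; x_{21} = 8; x_{22} = 2; x_{23} = 5.
Since x_{23} = x_1 = 5, the sequence is periodic with period 22.
The value 21 first appears (with i ≥ 2) at x_{14}.

14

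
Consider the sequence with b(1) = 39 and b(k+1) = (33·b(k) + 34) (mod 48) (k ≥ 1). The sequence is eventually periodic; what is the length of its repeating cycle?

8

We have b(1) = 39, b(2) = 25, b(3) = 43, b(4) = 13, b(5) = 31, b(6) = 1, b(7) = 19, b(8) = 37, b(9) = 7, b(10) = 25.
Since b(10) = b(2) = 25, the sequence is eventually periodic: after a pre-period of length 1 it cycles with period 8.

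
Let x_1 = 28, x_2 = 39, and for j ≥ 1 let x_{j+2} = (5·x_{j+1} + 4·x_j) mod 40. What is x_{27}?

27

Computing terms: x_1 = 28; x_2 = 39; x_3 = 27; x_4 = 11; x_5 = 3; x_6 = 19; x_7 = 27; x_8 = 11.
Since (x_7, x_8) = (x_3, x_4) = (27, 11) (two consecutive terms determine the rest), the sequence is eventually periodic: after a pre-period of length 2 it cycles with period 4.
For j ≥ 3, x_j depends only on (j - 3) mod 4. (27 - 3) mod 4 = 0, so x_{27} = x_3 = 27.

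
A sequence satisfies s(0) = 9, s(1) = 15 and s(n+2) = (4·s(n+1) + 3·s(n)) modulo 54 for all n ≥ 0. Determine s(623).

Computing terms: s(0) = 9; s(1) = 15; s(2) = 33; s(3) = 15; s(4) = 51; s(5) = 33; s(6) = 15.
Since (s(5), s(6)) = (s(2), s(3)) = (33, 15) (two consecutive terms determine the rest), the sequence is eventually periodic: after a pre-period of length 2 it cycles with period 3.
For n ≥ 2, s(n) depends only on (n - 2) mod 3. (623 - 2) mod 3 = 0, so s(623) = s(2) = 33.

33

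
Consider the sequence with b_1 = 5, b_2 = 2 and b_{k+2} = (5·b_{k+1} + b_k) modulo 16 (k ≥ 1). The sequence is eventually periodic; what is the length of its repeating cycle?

24

Computing terms: b_1 = 5, b_2 = 2, b_3 = 15, b_4 = 13, b_5 = 0, b_6 = 13, b_7 = 1, b_8 = 2, b_9 = 11, b_{10} = 9, b_{11} = 8, b_{12} = 1, b_{13} = 13, b_{14} = 2, b_{15} = 7, b_{16} = 5, b_{17} = 0, b_{18} = 5, b_{19} = 9, b_{20} = 2, b_{21} = 3, b_{22} = 1, b_{23} = 8, b_{24} = 9, b_{25} = 5, b_{26} = 2.
The sequence repeats with period 24.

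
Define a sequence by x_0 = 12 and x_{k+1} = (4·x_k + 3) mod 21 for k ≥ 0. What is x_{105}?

12

We have x_0 = 12, x_1 = 9, x_2 = 18, x_3 = 12.
Since x_3 = x_0 = 12, the sequence is periodic with period 3.
(105 - 0) mod 3 = 0, so x_{105} = x_0 = 12.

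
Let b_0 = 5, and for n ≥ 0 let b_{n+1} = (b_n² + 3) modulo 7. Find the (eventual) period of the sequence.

3

Listing terms: b_0 = 5; b_1 = 0; b_2 = 3; b_3 = 5.
Since b_3 = b_0 = 5, the sequence is periodic with period 3.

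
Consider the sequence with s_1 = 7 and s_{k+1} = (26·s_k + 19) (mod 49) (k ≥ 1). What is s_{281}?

Listing terms: s_1 = 7, s_2 = 5, s_3 = 2, s_4 = 22, s_5 = 3, s_6 = 48, s_7 = 42, s_8 = 33, s_9 = 44, s_{10} = 36, s_{11} = 24, s_{12} = 6, s_{13} = 28, s_{14} = 12, s_{15} = 37, s_{16} = 1, s_{17} = 45, s_{18} = 13, s_{19} = 14, s_{20} = 40, s_{21} = 30, s_{22} = 15, s_{23} = 17, s_{24} = 20, s_{25} = 0, s_{26} = 19, s_{27} = 23, s_{28} = 29, s_{29} = 38, s_{30} = 27, s_{31} = 35, s_{32} = 47, s_{33} = 16, s_{34} = 43, s_{35} = 10, s_{36} = 34, s_{37} = 21, s_{38} = 26, s_{39} = 9, s_{40} = 8, s_{41} = 31, s_{42} = 41, s_{43} = 7.
The sequence repeats with period 42.
(281 - 1) mod 42 = 28, so s_{281} = s_{29} = 38.

38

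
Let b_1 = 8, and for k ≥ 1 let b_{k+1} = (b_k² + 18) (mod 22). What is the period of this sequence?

Computing terms: b_1 = 8; b_2 = 16; b_3 = 10; b_4 = 8.
The sequence repeats with period 3.

3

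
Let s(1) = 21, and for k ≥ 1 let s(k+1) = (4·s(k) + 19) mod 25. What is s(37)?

1

s(1) = 21, s(2) = 3, s(3) = 6, s(4) = 18, s(5) = 16, s(6) = 8, s(7) = 1, s(8) = 23, s(9) = 11, s(10) = 13, s(11) = 21.
Since s(11) = s(1) = 21, the sequence is periodic with period 10.
So s(37) = s(1 + ((37-1) mod 10)) = s(7) = 1.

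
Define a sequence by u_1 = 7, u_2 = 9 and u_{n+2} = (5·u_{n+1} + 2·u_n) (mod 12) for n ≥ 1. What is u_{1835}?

3

Computing terms: u_1 = 7, u_2 = 9, u_3 = 11, u_4 = 1, u_5 = 3, u_6 = 5, u_7 = 7, u_8 = 9.
The sequence repeats with period 6.
(1835 - 1) mod 6 = 4, so u_{1835} = u_5 = 3.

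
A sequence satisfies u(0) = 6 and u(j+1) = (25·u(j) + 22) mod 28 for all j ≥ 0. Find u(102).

6

Computing terms: u(0) = 6; u(1) = 4; u(2) = 10; u(3) = 20; u(4) = 18; u(5) = 24; u(6) = 6.
The sequence repeats with period 6.
So u(102) = u(0 + ((102-0) mod 6)) = u(0) = 6.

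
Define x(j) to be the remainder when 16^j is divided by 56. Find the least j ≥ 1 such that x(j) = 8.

Listing terms: x(0) = 1; x(1) = 16; x(2) = 32; x(3) = 8; x(4) = 16.
Since x(4) = x(1) = 16, the sequence is eventually periodic: after a pre-period of length 1 it cycles with period 3.
The value 8 first appears (with j ≥ 1) at x(3).

3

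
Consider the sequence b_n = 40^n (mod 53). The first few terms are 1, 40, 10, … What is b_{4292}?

b_0 = 1,  b_1 = 40,  b_2 = 10,  b_3 = 29,  b_4 = 47,  b_5 = 25,  b_6 = 46,  b_7 = 38,  b_8 = 36,  b_9 = 9,  b_{10} = 42,  b_{11} = 37,  b_{12} = 49,  b_{13} = 52,  b_{14} = 13,  b_{15} = 43,  b_{16} = 24,  b_{17} = 6,  b_{18} = 28,  b_{19} = 7,  b_{20} = 15,  b_{21} = 17,  b_{22} = 44,  b_{23} = 11,  b_{24} = 16,  b_{25} = 4,  b_{26} = 1.
The sequence repeats with period 26.
(4292 - 0) mod 26 = 2, so b_{4292} = b_2 = 10.

10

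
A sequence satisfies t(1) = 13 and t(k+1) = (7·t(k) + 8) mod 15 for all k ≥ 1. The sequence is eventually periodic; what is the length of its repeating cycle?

12

We have t(1) = 13,  t(2) = 9,  t(3) = 11,  t(4) = 10,  t(5) = 3,  t(6) = 14,  t(7) = 1,  t(8) = 0,  t(9) = 8,  t(10) = 4,  t(11) = 6,  t(12) = 5,  t(13) = 13.
The sequence repeats with period 12.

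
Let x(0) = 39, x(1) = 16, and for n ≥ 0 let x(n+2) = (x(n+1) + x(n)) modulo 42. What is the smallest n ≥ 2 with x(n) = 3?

8

Listing terms: x(0) = 39, x(1) = 16, x(2) = 13, x(3) = 29, x(4) = 0, x(5) = 29, x(6) = 29, x(7) = 16, x(8) = 3, x(9) = 19, x(10) = 22, x(11) = 41, x(12) = 21, x(13) = 20, x(14) = 41, x(15) = 19, x(16) = 18, x(17) = 37, x(18) = 13, x(19) = 8, x(20) = 21, x(21) = 29, x(22) = 8, x(23) = 37, x(24) = 3, x(25) = 40, x(26) = 1, x(27) = 41, x(28) = 0, x(29) = 41, x(30) = 41, x(31) = 40, x(32) = 39, x(33) = 37, x(34) = 34, x(35) = 29, x(36) = 21, x(37) = 8, x(38) = 29, x(39) = 37, x(40) = 24, x(41) = 19, x(42) = 1, x(43) = 20, x(44) = 21, x(45) = 41, x(46) = 20, x(47) = 19, x(48) = 39, x(49) = 16.
The sequence repeats with period 48.
The value 3 first appears (with n ≥ 2) at x(8).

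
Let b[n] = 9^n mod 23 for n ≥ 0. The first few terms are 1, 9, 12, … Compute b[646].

13

b[0] = 1, b[1] = 9, b[2] = 12, b[3] = 16, b[4] = 6, b[5] = 8, b[6] = 3, b[7] = 4, b[8] = 13, b[9] = 2, b[10] = 18, b[11] = 1.
The sequence repeats with period 11.
(646 - 0) mod 11 = 8, so b[646] = b[8] = 13.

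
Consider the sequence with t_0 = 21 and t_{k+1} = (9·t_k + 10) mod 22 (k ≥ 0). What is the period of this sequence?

We have t_0 = 21; t_1 = 1; t_2 = 19; t_3 = 5; t_4 = 11; t_5 = 21.
Since t_5 = t_0 = 21, the sequence is periodic with period 5.

5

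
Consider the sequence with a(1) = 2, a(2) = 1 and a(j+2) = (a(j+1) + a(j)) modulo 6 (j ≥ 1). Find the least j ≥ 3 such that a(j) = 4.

Computing terms: a(1) = 2,  a(2) = 1,  a(3) = 3,  a(4) = 4,  a(5) = 1,  a(6) = 5,  a(7) = 0,  a(8) = 5,  a(9) = 5,  a(10) = 4,  a(11) = 3,  a(12) = 1,  a(13) = 4,  a(14) = 5,  a(15) = 3,  a(16) = 2,  a(17) = 5,  a(18) = 1,  a(19) = 0,  a(20) = 1,  a(21) = 1,  a(22) = 2,  a(23) = 3,  a(24) = 5,  a(25) = 2,  a(26) = 1.
Since (a(25), a(26)) = (a(1), a(2)) = (2, 1) (two consecutive terms determine the rest), the sequence is periodic with period 24.
The value 4 first appears (with j ≥ 3) at a(4).

4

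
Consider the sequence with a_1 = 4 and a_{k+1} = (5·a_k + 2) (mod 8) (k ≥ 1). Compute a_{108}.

2

We have a_1 = 4,  a_2 = 6,  a_3 = 0,  a_4 = 2,  a_5 = 4.
The sequence repeats with period 4.
(108 - 1) mod 4 = 3, so a_{108} = a_4 = 2.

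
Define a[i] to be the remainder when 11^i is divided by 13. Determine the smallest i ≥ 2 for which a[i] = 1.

a[1] = 11; a[2] = 4; a[3] = 5; a[4] = 3; a[5] = 7; a[6] = 12; a[7] = 2; a[8] = 9; a[9] = 8; a[10] = 10; a[11] = 6; a[12] = 1; a[13] = 11.
Since a[13] = a[1] = 11, the sequence is periodic with period 12.
The value 1 first appears (with i ≥ 2) at a[12].

12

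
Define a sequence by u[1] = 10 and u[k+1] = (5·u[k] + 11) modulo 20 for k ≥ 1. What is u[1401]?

6

We have u[1] = 10,  u[2] = 1,  u[3] = 16,  u[4] = 11,  u[5] = 6,  u[6] = 1.
Since u[6] = u[2] = 1, the sequence is eventually periodic: after a pre-period of length 1 it cycles with period 4.
For k ≥ 2, u[k] depends only on (k - 2) mod 4. (1401 - 2) mod 4 = 3, so u[1401] = u[5] = 6.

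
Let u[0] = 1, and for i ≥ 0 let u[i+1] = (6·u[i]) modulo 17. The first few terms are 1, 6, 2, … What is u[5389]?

10

Listing terms: u[0] = 1, u[1] = 6, u[2] = 2, u[3] = 12, u[4] = 4, u[5] = 7, u[6] = 8, u[7] = 14, u[8] = 16, u[9] = 11, u[10] = 15, u[11] = 5, u[12] = 13, u[13] = 10, u[14] = 9, u[15] = 3, u[16] = 1.
The sequence repeats with period 16.
So u[5389] = u[0 + ((5389-0) mod 16)] = u[13] = 10.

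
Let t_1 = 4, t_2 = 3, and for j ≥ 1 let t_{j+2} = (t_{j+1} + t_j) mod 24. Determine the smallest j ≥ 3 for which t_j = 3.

Computing terms: t_1 = 4,  t_2 = 3,  t_3 = 7,  t_4 = 10,  t_5 = 17,  t_6 = 3,  t_7 = 20,  t_8 = 23,  t_9 = 19,  t_{10} = 18,  t_{11} = 13,  t_{12} = 7,  t_{13} = 20,  t_{14} = 3,  t_{15} = 23,  t_{16} = 2,  t_{17} = 1,  t_{18} = 3,  t_{19} = 4,  t_{20} = 7,  t_{21} = 11,  t_{22} = 18,  t_{23} = 5,  t_{24} = 23,  t_{25} = 4,  t_{26} = 3.
Since (t_{25}, t_{26}) = (t_1, t_2) = (4, 3) (two consecutive terms determine the rest), the sequence is periodic with period 24.
The value 3 first appears (with j ≥ 3) at t_6.

6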